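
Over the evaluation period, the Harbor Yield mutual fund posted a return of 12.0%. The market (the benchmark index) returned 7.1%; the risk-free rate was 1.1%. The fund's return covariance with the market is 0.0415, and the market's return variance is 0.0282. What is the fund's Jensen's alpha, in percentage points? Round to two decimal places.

2.07

β = Cov / Var = 0.0415 / 0.0282 = 1.4716
E[R] = Rf + β(Rm − Rf) = 1.1% + 1.4716 × (7.1% − 1.1%) = 9.9296%
α = Rp − E[R] = 12.0% − 9.9296% = 2.0704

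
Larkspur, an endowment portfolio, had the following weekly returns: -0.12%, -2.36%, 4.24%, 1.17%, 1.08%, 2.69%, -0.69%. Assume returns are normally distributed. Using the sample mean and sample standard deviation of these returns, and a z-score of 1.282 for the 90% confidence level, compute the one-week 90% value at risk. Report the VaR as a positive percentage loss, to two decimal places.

Mean return r̄ = 6.010 / 7 = 0.8586%
Σ(r − r̄)² = 28.6491; sample σ = √(28.6491/6) = 2.1851%
VaR = −(r̄ − z·σ) = −(0.8586 − 1.282 × 2.1851) = −(-1.9427) = 1.9427%

1.94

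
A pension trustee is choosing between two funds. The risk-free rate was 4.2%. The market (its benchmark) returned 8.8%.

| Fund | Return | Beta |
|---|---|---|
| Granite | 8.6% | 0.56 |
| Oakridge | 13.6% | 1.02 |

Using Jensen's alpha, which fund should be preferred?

Granite: α = 8.6% − [4.2% + 0.56 × (8.8% − 4.2%)] = 1.824
Oakridge: α = 13.6% − [4.2% + 1.02 × (8.8% − 4.2%)] = 4.708
Highest: Oakridge (4.708).

Oakridge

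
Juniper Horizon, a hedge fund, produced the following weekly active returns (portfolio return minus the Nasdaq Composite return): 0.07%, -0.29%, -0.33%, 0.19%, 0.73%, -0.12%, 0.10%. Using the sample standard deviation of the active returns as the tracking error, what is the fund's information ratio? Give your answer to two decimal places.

Mean return r̄ = 0.350 / 7 = 0.0500%
Sample σ = √[Σ(r − r̄)² / 6] = √[0.7738 / 6] = √0.1290 = 0.3592%
IR = r̄ / tracking error = 0.0500 / 0.3592 = 0.1392

0.14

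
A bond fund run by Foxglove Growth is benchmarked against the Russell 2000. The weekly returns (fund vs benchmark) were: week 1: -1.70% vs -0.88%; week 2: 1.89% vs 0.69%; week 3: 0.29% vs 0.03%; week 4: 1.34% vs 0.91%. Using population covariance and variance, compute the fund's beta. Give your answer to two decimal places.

1.90

r̄p = 0.4550%,  r̄m = 0.1875%
Cov = Σ(rp − r̄p)(rm − r̄m) / 4 = 0.9217
Var(rm) = Σ(rm − r̄m)² / 4 = 0.4847
β = Cov / Var = 0.9217 / 0.4847 = 1.9016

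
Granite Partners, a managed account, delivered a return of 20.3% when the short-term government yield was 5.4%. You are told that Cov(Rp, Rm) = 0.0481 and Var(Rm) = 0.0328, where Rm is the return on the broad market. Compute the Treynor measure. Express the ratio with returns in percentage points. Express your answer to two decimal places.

10.16

β = Cov / Var = 0.0481 / 0.0328 = 1.4665
Treynor = (Rp − Rf) / β = (20.3% − 5.4%) / 1.4665 = 14.90 / 1.4665 = 10.1602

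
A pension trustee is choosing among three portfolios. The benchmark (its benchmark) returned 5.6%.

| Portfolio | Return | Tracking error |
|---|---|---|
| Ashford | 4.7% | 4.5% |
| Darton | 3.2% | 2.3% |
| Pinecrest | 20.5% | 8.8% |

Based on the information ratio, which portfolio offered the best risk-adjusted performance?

Pinecrest

Ashford: IR = (4.7% − 5.6%) / 4.5% = -0.200
Darton: IR = (3.2% − 5.6%) / 2.3% = -1.043
Pinecrest: IR = (20.5% − 5.6%) / 8.8% = 1.693
Highest: Pinecrest (1.693).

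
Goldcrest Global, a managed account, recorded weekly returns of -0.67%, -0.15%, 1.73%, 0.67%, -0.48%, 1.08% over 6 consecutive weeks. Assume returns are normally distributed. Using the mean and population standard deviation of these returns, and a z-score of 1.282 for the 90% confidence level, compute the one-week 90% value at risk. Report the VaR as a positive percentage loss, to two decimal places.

0.75

r̄ = (-0.67 − 0.15 + 1.73 + 0.67 − 0.48 + 1.08) / 6 = 0.3633%
Σ(r − r̄)² = 4.5179; population σ = √(4.5179/6) = 0.8677%
VaR = −(r̄ − z·σ) = −(0.3633 − 1.282 × 0.8677) = −(-0.7491) = 0.7491%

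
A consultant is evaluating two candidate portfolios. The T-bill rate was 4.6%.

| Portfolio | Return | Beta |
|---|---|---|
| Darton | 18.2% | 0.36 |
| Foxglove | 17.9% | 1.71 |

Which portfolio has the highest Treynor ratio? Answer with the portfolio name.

Darton

Darton: Treynor = (18.2% − 4.6%) / 0.36 = 37.778
Foxglove: Treynor = (17.9% − 4.6%) / 1.71 = 7.778
Highest: Darton (37.778).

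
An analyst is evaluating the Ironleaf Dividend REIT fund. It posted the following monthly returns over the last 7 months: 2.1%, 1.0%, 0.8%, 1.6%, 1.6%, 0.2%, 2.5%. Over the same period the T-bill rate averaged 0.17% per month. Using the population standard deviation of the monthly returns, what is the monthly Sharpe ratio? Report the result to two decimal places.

r̄ = (2.1 + 1 + 0.8 + 1.6 + 1.6 + 0.2 + 2.5) / 7 = 1.4000%
Population σ = √[Σ(r − r̄)² / 7] = √[3.7400 / 7] = √0.5343 = 0.7310%
Sharpe = (r̄ − rf) / σ = (1.4000 − 0.17) / 0.7310 = 1.2300 / 0.7310 = 1.6826

1.68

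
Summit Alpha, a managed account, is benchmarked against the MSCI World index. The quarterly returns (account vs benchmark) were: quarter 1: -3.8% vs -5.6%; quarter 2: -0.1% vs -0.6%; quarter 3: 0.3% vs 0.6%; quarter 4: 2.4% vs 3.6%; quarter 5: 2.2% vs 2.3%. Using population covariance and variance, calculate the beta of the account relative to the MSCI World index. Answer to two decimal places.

r̄p = 0.2000%,  r̄m = 0.0600%
Cov = Σ(rp − r̄p)(rm − r̄m) / 5 = 7.0320
Var(rm) = Σ(rm − r̄m)² / 5 = 10.0624
β = Cov / Var = 7.0320 / 10.0624 = 0.6988

0.70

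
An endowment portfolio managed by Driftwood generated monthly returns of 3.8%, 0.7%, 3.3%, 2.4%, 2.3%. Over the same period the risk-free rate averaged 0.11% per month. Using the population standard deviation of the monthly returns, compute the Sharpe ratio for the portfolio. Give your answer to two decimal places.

2.25

Mean return μ = 12.50 / 5 = 2.5000%
Population σ = √[Σ(r − μ)² / 5] = √[5.6200 / 5] = √1.1240 = 1.0602%
Sharpe = (μ − rf) / σ = (2.5000 − 0.11) / 1.0602 = 2.3900 / 1.0602 = 2.2543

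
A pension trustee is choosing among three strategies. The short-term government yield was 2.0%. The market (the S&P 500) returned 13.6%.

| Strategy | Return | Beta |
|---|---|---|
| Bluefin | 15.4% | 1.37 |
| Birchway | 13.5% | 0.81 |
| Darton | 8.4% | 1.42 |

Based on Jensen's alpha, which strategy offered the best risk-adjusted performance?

Birchway

Bluefin: α = 15.4% − [2.0% + 1.37 × (13.6% − 2.0%)] = -2.492
Birchway: α = 13.5% − [2.0% + 0.81 × (13.6% − 2.0%)] = 2.104
Darton: α = 8.4% − [2.0% + 1.42 × (13.6% − 2.0%)] = -10.072
Highest: Birchway (2.104).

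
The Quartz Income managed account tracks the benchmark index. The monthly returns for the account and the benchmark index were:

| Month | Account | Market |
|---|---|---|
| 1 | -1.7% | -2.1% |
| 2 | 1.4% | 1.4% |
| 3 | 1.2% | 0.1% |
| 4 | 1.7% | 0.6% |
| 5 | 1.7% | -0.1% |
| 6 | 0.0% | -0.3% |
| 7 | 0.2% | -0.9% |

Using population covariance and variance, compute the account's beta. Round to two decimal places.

r̄p = 0.6429%,  r̄m = -0.1857%
Cov = Σ(rp − r̄p)(rm − r̄m) / 7 = 1.0222
Var(rm) = Σ(rm − r̄m)² / 7 = 1.0584
β = Cov / Var = 1.0222 / 1.0584 = 0.9658

0.97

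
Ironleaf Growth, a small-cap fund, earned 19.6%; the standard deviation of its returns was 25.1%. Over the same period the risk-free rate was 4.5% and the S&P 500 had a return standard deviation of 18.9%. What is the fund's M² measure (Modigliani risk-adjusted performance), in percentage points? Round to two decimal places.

Sharpe = (Rp − Rf) / σp = (19.6% − 4.5%) / 25.1% = 0.6016
M² = Rf + Sharpe × σm = 4.5% + 0.6016 × 18.9% = 15.8702%

15.87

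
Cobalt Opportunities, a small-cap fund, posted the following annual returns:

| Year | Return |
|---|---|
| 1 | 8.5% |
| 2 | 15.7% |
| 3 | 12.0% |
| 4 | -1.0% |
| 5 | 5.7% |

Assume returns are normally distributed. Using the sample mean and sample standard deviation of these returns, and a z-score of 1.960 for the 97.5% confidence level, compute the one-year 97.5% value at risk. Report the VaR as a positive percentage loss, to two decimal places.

Mean return r̄ = 40.90 / 5 = 8.1800%
Sample σ = √[Σ(r − r̄)² / 4] = √[161.6680 / 4] = √40.4170 = 6.3574%
VaR = −(r̄ − z·σ) = −(8.1800 − 1.960 × 6.3574) = −(-4.2805) = 4.2805%

4.28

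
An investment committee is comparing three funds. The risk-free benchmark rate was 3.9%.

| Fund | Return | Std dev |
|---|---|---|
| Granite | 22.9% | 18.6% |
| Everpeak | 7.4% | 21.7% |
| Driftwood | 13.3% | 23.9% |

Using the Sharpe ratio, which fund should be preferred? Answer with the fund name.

Granite: Sharpe ratio = (22.9% − 3.9%) / 18.6% = 1.022
Everpeak: Sharpe ratio = (7.4% − 3.9%) / 21.7% = 0.161
Driftwood: Sharpe ratio = (13.3% − 3.9%) / 23.9% = 0.393
Highest: Granite (1.022).

Granite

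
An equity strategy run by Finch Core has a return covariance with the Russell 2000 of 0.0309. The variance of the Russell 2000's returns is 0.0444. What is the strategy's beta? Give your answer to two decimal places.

0.70

β = Cov(Rp, Rm) / Var(Rm) = 0.0309 / 0.0444 = 0.6959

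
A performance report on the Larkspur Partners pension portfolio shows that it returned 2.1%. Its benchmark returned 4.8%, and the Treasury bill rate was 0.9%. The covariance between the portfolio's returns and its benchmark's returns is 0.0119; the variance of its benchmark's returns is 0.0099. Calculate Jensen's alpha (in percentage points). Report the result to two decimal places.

-3.49

β = Cov / Var = 0.0119 / 0.0099 = 1.2020
E[R] = Rf + β(Rm − Rf) = 0.9% + 1.2020 × (4.8% − 0.9%) = 5.5878%
α = Rp − E[R] = 2.1% − 5.5878% = -3.4878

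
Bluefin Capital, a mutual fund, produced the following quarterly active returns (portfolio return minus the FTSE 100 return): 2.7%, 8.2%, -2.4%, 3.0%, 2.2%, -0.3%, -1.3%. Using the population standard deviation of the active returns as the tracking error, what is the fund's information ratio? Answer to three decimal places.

Mean return r̄ = 12.10 / 7 = 1.7286%
Population σ = √[Σ(r − r̄)² / 7] = √[74.9943 / 7] = √10.7135 = 3.2731%
IR = r̄ / tracking error = 1.7286 / 3.2731 = 0.5281

0.528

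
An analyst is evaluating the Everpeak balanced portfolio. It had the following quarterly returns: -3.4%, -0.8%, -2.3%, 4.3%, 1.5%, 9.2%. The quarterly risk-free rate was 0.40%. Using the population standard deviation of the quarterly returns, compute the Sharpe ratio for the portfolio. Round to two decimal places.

Mean return r̄ = 8.50 / 6 = 1.4167%
Population σ = √[Σ(r − r̄)² / 6] = √[110.8283 / 6] = √18.4714 = 4.2978%
Sharpe = (r̄ − rf) / σ = (1.4167 − 0.4) / 4.2978 = 1.0167 / 4.2978 = 0.2366

0.24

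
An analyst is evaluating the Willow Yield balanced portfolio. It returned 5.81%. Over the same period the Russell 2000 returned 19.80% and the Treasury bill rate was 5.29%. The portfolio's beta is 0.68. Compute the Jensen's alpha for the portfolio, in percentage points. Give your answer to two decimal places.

-9.35

CAPM expected return = Rf + β(Rm − Rf) = 5.29% + 0.68 × (19.80% − 5.29%) = 5.29 + 0.68 × 14.51 = 15.1568%
Jensen's α = Rp − E[R] = 5.81% − 15.1568% = -9.3468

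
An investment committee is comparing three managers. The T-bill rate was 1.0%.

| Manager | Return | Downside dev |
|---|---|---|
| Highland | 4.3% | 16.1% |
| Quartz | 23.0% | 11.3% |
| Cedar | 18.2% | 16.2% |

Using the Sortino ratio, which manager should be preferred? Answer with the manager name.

Quartz

Highland: Sortino ratio = (4.3% − 1.0%) / 16.1% = 0.205
Quartz: Sortino ratio = (23.0% − 1.0%) / 11.3% = 1.947
Cedar: Sortino ratio = (18.2% − 1.0%) / 16.2% = 1.062
Highest: Quartz (1.947).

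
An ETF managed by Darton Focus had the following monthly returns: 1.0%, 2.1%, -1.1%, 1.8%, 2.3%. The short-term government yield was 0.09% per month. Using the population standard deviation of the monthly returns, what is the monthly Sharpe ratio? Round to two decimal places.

r̄ = (1 + 2.1 − 1.1 + 1.8 + 2.3) / 5 = 6.10 / 5 = 1.2200%
Population std dev = √[7.7080 / 5] = 1.2416%
Sharpe = (r̄ − rf) / σ = (1.2200 − 0.09) / 1.2416 = 1.1300 / 1.2416 = 0.9101

0.91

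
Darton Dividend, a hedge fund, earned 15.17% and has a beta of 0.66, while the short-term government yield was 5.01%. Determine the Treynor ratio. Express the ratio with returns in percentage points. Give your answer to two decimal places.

15.39

Treynor = (Rp − Rf) / β = (15.17% − 5.01%) / 0.66 = 10.16 / 0.66 = 15.3939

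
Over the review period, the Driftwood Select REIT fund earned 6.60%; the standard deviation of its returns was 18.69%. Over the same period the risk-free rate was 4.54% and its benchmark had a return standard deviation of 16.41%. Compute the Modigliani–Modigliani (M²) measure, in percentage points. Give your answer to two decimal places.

6.35

Sharpe = (Rp − Rf) / σp = (6.60% − 4.54%) / 18.69% = 0.1102
M² = Rf + Sharpe × σm = 4.54% + 0.1102 × 16.41% = 6.3484%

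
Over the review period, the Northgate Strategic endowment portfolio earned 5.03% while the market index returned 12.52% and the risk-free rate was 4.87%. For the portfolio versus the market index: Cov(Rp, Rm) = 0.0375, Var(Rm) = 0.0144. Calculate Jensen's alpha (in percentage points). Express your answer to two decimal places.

β = Cov / Var = 0.0375 / 0.0144 = 2.6042
E[R] = Rf + β(Rm − Rf) = 4.87% + 2.6042 × (12.52% − 4.87%) = 24.7921%
α = Rp − E[R] = 5.03% − 24.7921% = -19.7621

-19.76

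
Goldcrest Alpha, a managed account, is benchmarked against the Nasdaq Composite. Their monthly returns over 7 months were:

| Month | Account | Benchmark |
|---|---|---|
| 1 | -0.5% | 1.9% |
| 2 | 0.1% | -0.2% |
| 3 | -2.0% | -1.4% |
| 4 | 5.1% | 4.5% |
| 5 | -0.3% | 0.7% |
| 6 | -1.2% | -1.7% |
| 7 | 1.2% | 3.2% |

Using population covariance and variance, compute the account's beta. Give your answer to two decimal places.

r̄p = 0.3429%,  r̄m = 1.0000%
Cov = Σ(rp − r̄p)(rm − r̄m) / 7 = 4.0071
Var(rm) = Σ(rm − r̄m)² / 7 = 4.6400
β = Cov / Var = 4.0071 / 4.6400 = 0.8636

0.86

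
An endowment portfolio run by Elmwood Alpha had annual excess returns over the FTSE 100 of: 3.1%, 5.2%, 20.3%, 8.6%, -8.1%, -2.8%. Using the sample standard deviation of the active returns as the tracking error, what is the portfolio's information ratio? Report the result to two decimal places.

0.45

r̄ = (3.1 + 5.2 + 20.3 + 8.6 − 8.1 − 2.8) / 6 = 26.30 / 6 = 4.3833%
Sample σ = √[Σ(r − r̄)² / 5] = √[480.8683 / 5] = √96.1737 = 9.8068%
IR = r̄ / tracking error = 4.3833 / 9.8068 = 0.4470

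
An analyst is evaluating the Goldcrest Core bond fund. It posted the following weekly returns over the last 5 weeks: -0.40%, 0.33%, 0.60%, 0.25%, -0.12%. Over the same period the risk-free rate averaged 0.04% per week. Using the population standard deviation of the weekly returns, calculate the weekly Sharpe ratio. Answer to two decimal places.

Mean return μ = 0.660 / 5 = 0.1320%
Σ(r − μ)² = (-0.4 − 0.1320)² + (0.33 − 0.1320)² + (0.6 − 0.1320)² + … = 0.6187
population σ = √(0.6187 / 5) = √0.1237 = 0.3517%
Sharpe = (μ − rf) / σ = (0.1320 − 0.04) / 0.3517 = 0.0920 / 0.3517 = 0.2616

0.26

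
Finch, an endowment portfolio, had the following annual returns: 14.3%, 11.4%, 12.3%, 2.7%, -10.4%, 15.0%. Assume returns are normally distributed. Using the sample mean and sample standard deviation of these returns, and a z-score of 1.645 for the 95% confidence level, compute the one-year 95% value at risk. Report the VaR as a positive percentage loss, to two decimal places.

r̄ = (14.3 + 11.4 + 12.3 + 2.7 − 10.4 + 15) / 6 = 45.30 / 6 = 7.5500%
Sample std dev = √[484.1750 / 5] = 9.8405%
VaR = −(r̄ − z·σ) = −(7.5500 − 1.645 × 9.8405) = −(-8.6376) = 8.6376%

8.64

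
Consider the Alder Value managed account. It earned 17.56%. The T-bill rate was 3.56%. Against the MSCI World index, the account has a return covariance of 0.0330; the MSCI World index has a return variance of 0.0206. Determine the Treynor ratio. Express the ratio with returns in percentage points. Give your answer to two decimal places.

8.74

β = Cov / Var = 0.0330 / 0.0206 = 1.6019
Treynor = (Rp − Rf) / β = (17.56% − 3.56%) / 1.6019 = 14.00 / 1.6019 = 8.7396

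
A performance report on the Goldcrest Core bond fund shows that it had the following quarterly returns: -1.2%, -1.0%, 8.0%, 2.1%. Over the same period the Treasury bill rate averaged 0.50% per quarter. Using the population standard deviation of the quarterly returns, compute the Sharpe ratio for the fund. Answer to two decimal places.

μ = (-1.2 − 1 + 8 + 2.1) / 4 = 7.90 / 4 = 1.9750%
Σ(r − μ)² = (-1.2 − 1.9750)² + (-1 − 1.9750)² + (8 − 1.9750)² + … = 55.2475
σ = √[55.2475 / 4] = 3.7164%
Sharpe = (μ − rf) / σ = (1.9750 − 0.5) / 3.7164 = 1.4750 / 3.7164 = 0.3969

0.40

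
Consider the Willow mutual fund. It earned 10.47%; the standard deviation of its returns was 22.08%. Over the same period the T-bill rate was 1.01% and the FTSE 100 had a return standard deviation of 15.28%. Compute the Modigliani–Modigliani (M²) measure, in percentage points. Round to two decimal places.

7.56

Sharpe = (Rp − Rf) / σp = (10.47% − 1.01%) / 22.08% = 0.4284
M² = Rf + Sharpe × σm = 1.01% + 0.4284 × 15.28% = 7.5560%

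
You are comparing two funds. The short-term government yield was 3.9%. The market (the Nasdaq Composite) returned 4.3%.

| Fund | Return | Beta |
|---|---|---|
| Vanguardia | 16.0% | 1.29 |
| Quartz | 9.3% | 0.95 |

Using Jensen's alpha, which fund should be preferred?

Vanguardia

Vanguardia: α = 16.0% − [3.9% + 1.29 × (4.3% − 3.9%)] = 11.584
Quartz: α = 9.3% − [3.9% + 0.95 × (4.3% − 3.9%)] = 5.020
Highest: Vanguardia (11.584).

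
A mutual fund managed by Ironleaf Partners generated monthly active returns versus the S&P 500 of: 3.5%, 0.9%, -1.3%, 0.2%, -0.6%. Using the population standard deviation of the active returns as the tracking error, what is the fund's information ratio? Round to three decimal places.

μ = (3.5 + 0.9 − 1.3 + 0.2 − 0.6) / 5 = 2.70 / 5 = 0.5400%
Σ(r − μ)² = (3.5 − 0.5400)² + (0.9 − 0.5400)² + … = 13.6920
population σ = √(13.6920 / 5) = √2.7384 = 1.6548%
IR = μ / tracking error = 0.5400 / 1.6548 = 0.3263

0.326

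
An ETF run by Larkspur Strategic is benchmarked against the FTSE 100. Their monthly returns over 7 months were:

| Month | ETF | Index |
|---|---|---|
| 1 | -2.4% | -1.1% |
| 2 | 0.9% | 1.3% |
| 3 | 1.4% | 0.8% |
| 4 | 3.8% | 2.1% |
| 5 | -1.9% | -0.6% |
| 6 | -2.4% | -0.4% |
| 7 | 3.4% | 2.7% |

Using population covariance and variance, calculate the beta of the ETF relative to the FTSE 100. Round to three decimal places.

r̄p = 0.4000%,  r̄m = 0.6857%
Cov = Σ(rp − r̄p)(rm − r̄m) / 7 = 3.1814
Var(rm) = Σ(rm − r̄m)² / 7 = 1.7812
β = Cov / Var = 3.1814 / 1.7812 = 1.7861

1.786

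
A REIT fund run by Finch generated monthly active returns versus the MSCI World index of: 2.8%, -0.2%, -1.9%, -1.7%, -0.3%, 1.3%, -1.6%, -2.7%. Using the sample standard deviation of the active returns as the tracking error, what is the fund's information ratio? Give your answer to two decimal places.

-0.29

μ = (2.8 − 0.2 − 1.9 − 1.7 − 0.3 + 1.3 − 1.6 − 2.7) / 8 = -0.5375%
Σ(r − μ)² = (2.8 − (-0.5375))² + (-0.2 − (-0.5375))² + … = 23.6988
σ = √[23.6988 / 7] = 1.8400%
IR = μ / tracking error = -0.5375 / 1.8400 = -0.2921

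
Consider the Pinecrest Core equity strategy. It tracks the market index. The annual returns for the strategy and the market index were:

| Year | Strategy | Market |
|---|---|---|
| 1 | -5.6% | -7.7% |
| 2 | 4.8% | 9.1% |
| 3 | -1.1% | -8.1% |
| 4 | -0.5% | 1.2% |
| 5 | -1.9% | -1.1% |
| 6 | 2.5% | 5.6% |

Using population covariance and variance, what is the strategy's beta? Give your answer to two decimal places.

0.46

r̄p = -0.3000%,  r̄m = -0.1667%
Cov = Σ(rp − r̄p)(rm − r̄m) / 6 = 18.4833
Var(rm) = Σ(rm − r̄m)² / 6 = 40.2589
β = Cov / Var = 18.4833 / 40.2589 = 0.4591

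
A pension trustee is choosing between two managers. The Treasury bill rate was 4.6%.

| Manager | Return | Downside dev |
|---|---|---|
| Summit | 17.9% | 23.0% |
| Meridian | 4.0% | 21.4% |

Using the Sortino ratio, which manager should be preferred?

Summit

Summit: Sortino ratio = (17.9% − 4.6%) / 23.0% = 0.578
Meridian: Sortino ratio = (4.0% − 4.6%) / 21.4% = -0.028
Highest: Summit (0.578).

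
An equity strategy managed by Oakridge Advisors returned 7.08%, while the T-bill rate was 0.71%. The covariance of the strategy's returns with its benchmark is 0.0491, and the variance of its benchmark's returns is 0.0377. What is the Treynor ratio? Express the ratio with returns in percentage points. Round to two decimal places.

β = Cov / Var = 0.0491 / 0.0377 = 1.3024
Treynor = (Rp − Rf) / β = (7.08% − 0.71%) / 1.3024 = 6.37 / 1.3024 = 4.8910

4.89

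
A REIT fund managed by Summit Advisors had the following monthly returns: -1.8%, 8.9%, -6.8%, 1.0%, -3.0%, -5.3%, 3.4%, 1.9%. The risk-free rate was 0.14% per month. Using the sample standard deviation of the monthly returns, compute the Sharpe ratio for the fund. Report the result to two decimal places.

-0.07

Mean return r̄ = -1.70 / 8 = -0.2125%
Sample σ = √[Σ(r − r̄)² / 7] = √[181.5888 / 7] = √25.9413 = 5.0933%
Sharpe = (r̄ − rf) / σ = (-0.2125 − 0.14) / 5.0933 = -0.3525 / 5.0933 = -0.0692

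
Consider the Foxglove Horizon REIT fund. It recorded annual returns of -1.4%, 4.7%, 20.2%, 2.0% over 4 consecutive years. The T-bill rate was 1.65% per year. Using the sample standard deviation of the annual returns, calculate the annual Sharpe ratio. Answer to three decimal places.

0.495

r̄ = (-1.4 + 4.7 + 20.2 + 2) / 4 = 6.3750%
Σ(r − r̄)² = 273.5275; sample σ = √(273.5275/3) = 9.5486%
Sharpe = (r̄ − rf) / σ = (6.3750 − 1.65) / 9.5486 = 4.7250 / 9.5486 = 0.4948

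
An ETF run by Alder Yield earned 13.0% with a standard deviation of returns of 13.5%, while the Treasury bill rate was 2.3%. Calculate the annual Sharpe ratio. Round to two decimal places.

0.79

Sharpe = (Rp − Rf) / σp = (13.0% − 2.3%) / 13.5% = 10.70% / 13.5% = 0.7926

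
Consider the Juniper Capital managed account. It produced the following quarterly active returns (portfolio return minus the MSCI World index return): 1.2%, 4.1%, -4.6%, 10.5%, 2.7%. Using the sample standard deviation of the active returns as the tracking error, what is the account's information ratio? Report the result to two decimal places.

r̄ = (1.2 + 4.1 − 4.6 + 10.5 + 2.7) / 5 = 2.7800%
Σ(r − r̄)² = 118.3080; sample σ = √(118.3080/4) = 5.4385%
IR = r̄ / tracking error = 2.7800 / 5.4385 = 0.5112

0.51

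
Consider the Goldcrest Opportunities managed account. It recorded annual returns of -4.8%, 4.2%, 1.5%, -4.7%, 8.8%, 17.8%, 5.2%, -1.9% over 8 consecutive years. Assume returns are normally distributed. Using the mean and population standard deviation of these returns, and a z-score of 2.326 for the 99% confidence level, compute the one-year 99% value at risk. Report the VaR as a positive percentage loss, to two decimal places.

13.28

μ = (-4.8 + 4.2 + 1.5 − 4.7 + 8.8 + 17.8 + 5.2 − 1.9) / 8 = 3.2625%
Population std dev = √[404.7988 / 8] = 7.1134%
VaR = −(μ − z·σ) = −(3.2625 − 2.326 × 7.1134) = −(-13.2833) = 13.2833%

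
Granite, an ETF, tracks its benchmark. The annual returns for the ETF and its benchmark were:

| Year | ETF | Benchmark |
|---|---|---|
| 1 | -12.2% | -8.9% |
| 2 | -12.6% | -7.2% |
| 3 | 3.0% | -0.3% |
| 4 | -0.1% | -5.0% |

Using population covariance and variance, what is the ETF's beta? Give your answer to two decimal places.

1.96

r̄p = -5.4750%,  r̄m = -5.3500%
Cov = Σ(rp − r̄p)(rm − r̄m) / 4 = 20.4338
Var(rm) = Σ(rm − r̄m)² / 4 = 10.4125
β = Cov / Var = 20.4338 / 10.4125 = 1.9624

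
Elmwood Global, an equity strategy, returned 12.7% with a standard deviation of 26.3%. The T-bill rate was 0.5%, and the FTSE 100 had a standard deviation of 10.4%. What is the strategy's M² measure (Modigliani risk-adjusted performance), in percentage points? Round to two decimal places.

Sharpe = (Rp − Rf) / σp = (12.7% − 0.5%) / 26.3% = 0.4639
M² = Rf + Sharpe × σm = 0.5% + 0.4639 × 10.4% = 5.3246%

5.32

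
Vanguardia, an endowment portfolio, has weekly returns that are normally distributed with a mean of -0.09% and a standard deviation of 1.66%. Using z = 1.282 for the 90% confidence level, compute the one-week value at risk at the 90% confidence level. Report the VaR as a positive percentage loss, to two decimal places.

VaR (as % loss) = −(μ − z·σ) = −(-0.09% − 1.282 × 1.66%) = −(-2.21812%) = 2.21812%

2.22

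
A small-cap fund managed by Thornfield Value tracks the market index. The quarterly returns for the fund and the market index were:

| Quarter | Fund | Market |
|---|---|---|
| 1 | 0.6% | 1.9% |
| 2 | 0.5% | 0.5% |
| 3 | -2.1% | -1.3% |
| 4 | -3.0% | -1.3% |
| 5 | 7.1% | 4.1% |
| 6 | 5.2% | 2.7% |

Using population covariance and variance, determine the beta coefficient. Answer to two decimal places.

1.75

r̄p = 1.3833%,  r̄m = 1.1000%
Cov = Σ(rp − r̄p)(rm − r̄m) / 6 = 7.0067
Var(rm) = Σ(rm − r̄m)² / 6 = 4.0133
β = Cov / Var = 7.0067 / 4.0133 = 1.7459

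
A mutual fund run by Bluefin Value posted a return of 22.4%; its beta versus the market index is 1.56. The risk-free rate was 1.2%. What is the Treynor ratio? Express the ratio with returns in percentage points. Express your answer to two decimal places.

Treynor = (Rp − Rf) / β = (22.4% − 1.2%) / 1.56 = 21.20 / 1.56 = 13.5897

13.59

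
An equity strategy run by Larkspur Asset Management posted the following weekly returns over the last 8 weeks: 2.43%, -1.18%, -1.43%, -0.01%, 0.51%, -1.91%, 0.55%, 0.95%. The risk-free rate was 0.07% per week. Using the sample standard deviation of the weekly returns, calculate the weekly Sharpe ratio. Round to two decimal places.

-0.06

μ = (2.43 − 1.18 − 1.43 − 0.01 + 0.51 − 1.91 + 0.55 + 0.95) / 8 = -0.090 / 8 = -0.0113%
Σ(r − μ)² = (2.43 − (-0.0113))² + (-1.18 − (-0.0113))² + (-1.43 − (-0.0113))² + … = 14.4545
σ = √[14.4545 / 7] = 1.4370%
Sharpe = (μ − rf) / σ = (-0.0113 − 0.07) / 1.4370 = -0.0813 / 1.4370 = -0.0566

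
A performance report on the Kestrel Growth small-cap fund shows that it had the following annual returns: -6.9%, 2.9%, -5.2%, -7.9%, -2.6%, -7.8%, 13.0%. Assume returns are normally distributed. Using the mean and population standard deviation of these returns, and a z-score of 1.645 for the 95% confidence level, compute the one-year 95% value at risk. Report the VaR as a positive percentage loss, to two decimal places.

13.74

Mean return r̄ = -14.50 / 7 = -2.0714%
Population σ = √[Σ(r − r̄)² / 7] = √[352.0343 / 7] = √50.2906 = 7.0916%
VaR = −(r̄ − z·σ) = −(-2.0714 − 1.645 × 7.0916) = −(-13.7371) = 13.7371%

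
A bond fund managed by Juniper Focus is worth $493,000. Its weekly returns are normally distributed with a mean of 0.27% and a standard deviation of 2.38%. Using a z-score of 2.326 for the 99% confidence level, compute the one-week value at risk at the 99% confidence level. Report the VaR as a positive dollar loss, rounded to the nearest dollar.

$25,961

Return at the 99% tail: μ − z·σ = 0.27% − 2.326 × 2.38% = 0.27 − 5.53588 = -5.26588%
VaR = −(-5.26588%) × $493,000 = 5.26588% × $493,000 = $25,961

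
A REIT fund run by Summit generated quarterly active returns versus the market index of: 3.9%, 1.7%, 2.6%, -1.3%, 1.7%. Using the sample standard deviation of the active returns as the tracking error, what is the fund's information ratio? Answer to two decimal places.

0.90

Mean return r̄ = 8.60 / 5 = 1.7200%
Σ(r − r̄)² = (3.9 − 1.7200)² + (1.7 − 1.7200)² + … = 14.6480
σ = √[14.6480 / 4] = 1.9136%
IR = r̄ / tracking error = 1.7200 / 1.9136 = 0.8988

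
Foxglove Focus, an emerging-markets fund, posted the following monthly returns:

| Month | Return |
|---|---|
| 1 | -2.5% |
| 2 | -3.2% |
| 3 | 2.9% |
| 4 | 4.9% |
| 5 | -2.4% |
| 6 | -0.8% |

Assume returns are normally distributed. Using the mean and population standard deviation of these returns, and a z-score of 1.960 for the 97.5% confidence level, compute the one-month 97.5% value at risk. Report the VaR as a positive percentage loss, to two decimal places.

6.12

μ = (-2.5 − 3.2 + 2.9 + 4.9 − 2.4 − 0.8) / 6 = -0.1833%
Σ(r − μ)² = (-2.5 − (-0.1833))² + (-3.2 − (-0.1833))² + … = 55.1083
σ = √[55.1083 / 6] = 3.0306%
VaR = −(μ − z·σ) = −(-0.1833 − 1.960 × 3.0306) = −(-6.1233) = 6.1233%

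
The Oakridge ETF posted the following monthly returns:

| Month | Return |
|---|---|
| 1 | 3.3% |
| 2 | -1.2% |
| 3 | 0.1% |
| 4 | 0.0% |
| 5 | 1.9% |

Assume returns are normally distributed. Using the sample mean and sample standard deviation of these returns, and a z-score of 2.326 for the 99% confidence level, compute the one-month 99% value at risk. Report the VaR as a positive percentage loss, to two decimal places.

r̄ = (3.3 − 1.2 + 0.1 + 0 + 1.9) / 5 = 0.8200%
Sample σ = √[Σ(r − r̄)² / 4] = √[12.5880 / 4] = √3.1470 = 1.7740%
VaR = −(r̄ − z·σ) = −(0.8200 − 2.326 × 1.7740) = −(-3.3063) = 3.3063%

3.31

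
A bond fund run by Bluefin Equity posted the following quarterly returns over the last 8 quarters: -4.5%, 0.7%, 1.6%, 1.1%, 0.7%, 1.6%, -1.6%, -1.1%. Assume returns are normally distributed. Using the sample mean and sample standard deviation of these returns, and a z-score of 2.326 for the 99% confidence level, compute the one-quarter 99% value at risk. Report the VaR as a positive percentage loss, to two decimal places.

5.09

μ = (-4.5 + 0.7 + 1.6 + 1.1 + 0.7 + 1.6 − 1.6 − 1.1) / 8 = -1.50 / 8 = -0.1875%
Sample std dev = √[31.0488 / 7] = 2.1061%
VaR = −(μ − z·σ) = −(-0.1875 − 2.326 × 2.1061) = −(-5.0863) = 5.0863%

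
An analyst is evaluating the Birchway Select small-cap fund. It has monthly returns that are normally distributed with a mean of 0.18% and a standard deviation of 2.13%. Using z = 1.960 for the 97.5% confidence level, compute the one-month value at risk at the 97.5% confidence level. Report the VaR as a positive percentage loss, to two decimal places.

VaR (as % loss) = −(μ − z·σ) = −(0.18% − 1.960 × 2.13%) = −(-3.9948%) = 3.9948%

3.99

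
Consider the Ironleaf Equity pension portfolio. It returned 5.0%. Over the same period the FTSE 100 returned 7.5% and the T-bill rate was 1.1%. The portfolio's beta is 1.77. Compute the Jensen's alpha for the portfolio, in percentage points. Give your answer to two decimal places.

CAPM expected return = Rf + β(Rm − Rf) = 1.1% + 1.77 × (7.5% − 1.1%) = 1.1 + 1.77 × 6.40 = 12.4280%
Jensen's α = Rp − E[R] = 5.0% − 12.4280% = -7.4280

-7.43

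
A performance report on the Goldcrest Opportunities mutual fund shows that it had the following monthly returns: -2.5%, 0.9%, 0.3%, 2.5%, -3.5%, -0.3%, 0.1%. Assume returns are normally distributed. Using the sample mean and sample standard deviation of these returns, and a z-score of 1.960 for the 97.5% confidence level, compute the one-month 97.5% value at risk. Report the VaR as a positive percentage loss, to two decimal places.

μ = (-2.5 + 0.9 + 0.3 + 2.5 − 3.5 − 0.3 + 0.1) / 7 = -2.50 / 7 = -0.3571%
Sample σ = √[Σ(r − μ)² / 6] = √[24.8571 / 6] = √4.1429 = 2.0354%
VaR = −(μ − z·σ) = −(-0.3571 − 1.960 × 2.0354) = −(-4.3465) = 4.3465%

4.35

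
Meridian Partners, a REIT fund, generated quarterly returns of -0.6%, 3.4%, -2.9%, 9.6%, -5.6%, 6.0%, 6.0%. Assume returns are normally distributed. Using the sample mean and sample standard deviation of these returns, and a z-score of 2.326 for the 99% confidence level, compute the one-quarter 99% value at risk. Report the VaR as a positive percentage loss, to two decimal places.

r̄ = (-0.6 + 3.4 − 2.9 + 9.6 − 5.6 + 6 + 6) / 7 = 2.2714%
Σ(r − r̄)² = 179.7343; sample σ = √(179.7343/6) = 5.4732%
VaR = −(r̄ − z·σ) = −(2.2714 − 2.326 × 5.4732) = −(-10.4593) = 10.4593%

10.46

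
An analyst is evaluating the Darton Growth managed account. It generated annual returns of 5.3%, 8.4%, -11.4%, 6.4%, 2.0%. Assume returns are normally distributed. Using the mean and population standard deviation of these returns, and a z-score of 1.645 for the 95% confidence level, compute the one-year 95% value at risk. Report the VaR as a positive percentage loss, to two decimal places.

Mean return r̄ = 10.70 / 5 = 2.1400%
Population std dev = √[250.6720 / 5] = 7.0806%
VaR = −(r̄ − z·σ) = −(2.1400 − 1.645 × 7.0806) = −(-9.5076) = 9.5076%

9.51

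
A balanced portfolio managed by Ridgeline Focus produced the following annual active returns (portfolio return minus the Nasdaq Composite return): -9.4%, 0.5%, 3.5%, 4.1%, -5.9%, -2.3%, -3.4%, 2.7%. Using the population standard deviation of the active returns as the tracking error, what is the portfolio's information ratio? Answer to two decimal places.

μ = (-9.4 + 0.5 + 3.5 + 4.1 − 5.9 − 2.3 − 3.4 + 2.7) / 8 = -10.20 / 8 = -1.2750%
Σ(r − μ)² = (-9.4 − (-1.2750))² + (0.5 − (-1.2750))² + (3.5 − (-1.2750))² + … = 163.6150
population σ = √(163.6150 / 8) = √20.4519 = 4.5224%
IR = μ / tracking error = -1.2750 / 4.5224 = -0.2819

-0.28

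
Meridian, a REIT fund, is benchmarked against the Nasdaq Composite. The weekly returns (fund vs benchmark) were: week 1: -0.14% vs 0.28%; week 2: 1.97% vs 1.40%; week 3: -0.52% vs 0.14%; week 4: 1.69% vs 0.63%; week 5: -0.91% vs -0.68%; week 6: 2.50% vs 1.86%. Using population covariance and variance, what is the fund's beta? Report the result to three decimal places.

r̄p = 0.7650%,  r̄m = 0.6050%
Cov = Σ(rp − r̄p)(rm − r̄m) / 6 = 1.0338
Var(rm) = Σ(rm − r̄m)² / 6 = 0.6968
β = Cov / Var = 1.0338 / 0.6968 = 1.4836

1.484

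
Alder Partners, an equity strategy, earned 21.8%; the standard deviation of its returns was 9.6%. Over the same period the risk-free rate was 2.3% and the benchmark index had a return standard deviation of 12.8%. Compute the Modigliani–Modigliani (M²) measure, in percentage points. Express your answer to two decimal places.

28.30

Sharpe = (Rp − Rf) / σp = (21.8% − 2.3%) / 9.6% = 2.0313
M² = Rf + Sharpe × σm = 2.3% + 2.0313 × 12.8% = 28.3006%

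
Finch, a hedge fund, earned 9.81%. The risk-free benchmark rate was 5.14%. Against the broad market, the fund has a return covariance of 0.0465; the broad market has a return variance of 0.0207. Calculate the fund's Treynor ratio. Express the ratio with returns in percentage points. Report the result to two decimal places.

β = Cov / Var = 0.0465 / 0.0207 = 2.2464
Treynor = (Rp − Rf) / β = (9.81% − 5.14%) / 2.2464 = 4.67 / 2.2464 = 2.0789

2.08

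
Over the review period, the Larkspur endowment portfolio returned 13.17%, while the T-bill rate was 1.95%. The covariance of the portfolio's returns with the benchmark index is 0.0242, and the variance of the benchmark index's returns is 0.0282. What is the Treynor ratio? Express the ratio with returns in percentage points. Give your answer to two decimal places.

β = Cov / Var = 0.0242 / 0.0282 = 0.8582
Treynor = (Rp − Rf) / β = (13.17% − 1.95%) / 0.8582 = 11.22 / 0.8582 = 13.0739

13.07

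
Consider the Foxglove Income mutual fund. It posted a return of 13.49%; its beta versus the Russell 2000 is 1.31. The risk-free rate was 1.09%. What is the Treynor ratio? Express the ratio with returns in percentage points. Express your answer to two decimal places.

Treynor = (Rp − Rf) / β = (13.49% − 1.09%) / 1.31 = 12.40 / 1.31 = 9.4656

9.47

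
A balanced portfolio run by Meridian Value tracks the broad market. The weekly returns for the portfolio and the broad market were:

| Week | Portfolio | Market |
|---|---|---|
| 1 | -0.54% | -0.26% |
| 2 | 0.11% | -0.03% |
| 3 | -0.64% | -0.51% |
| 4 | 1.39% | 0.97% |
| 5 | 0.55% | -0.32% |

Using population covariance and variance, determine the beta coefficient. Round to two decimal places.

1.22

r̄p = 0.1740%,  r̄m = -0.0300%
Cov = Σ(rp − r̄p)(rm − r̄m) / 5 = 0.3324
Var(rm) = Σ(rm − r̄m)² / 5 = 0.2735
β = Cov / Var = 0.3324 / 0.2735 = 1.2154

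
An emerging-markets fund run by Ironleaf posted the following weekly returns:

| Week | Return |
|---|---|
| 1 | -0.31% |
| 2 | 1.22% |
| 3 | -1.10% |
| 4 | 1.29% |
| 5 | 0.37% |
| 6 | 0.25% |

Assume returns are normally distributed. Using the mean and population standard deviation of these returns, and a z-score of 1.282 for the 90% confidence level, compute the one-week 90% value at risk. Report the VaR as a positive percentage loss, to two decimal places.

0.78

Mean return r̄ = 1.720 / 6 = 0.2867%
Σ(r − r̄)² = (-0.31 − 0.2867)² + (1.22 − 0.2867)² + (-1.1 − 0.2867)² + … = 4.1649
population σ = √(4.1649 / 6) = √0.6942 = 0.8332%
VaR = −(r̄ − z·σ) = −(0.2867 − 1.282 × 0.8332) = −(-0.7815) = 0.7815%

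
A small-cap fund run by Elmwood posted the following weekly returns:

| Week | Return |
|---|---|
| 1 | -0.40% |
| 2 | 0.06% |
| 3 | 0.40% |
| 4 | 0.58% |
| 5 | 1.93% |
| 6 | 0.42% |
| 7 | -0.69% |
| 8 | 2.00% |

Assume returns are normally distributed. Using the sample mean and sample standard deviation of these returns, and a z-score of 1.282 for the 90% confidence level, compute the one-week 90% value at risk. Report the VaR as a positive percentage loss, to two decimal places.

r̄ = (-0.4 + 0.06 + 0.4 + 0.58 + 1.93 + 0.42 − 0.69 + 2) / 8 = 4.300 / 8 = 0.5375%
Σ(r − r̄)² = (-0.4 − 0.5375)² + (0.06 − 0.5375)² + (0.4 − 0.5375)² + … = 6.7262
σ = √[6.7262 / 7] = 0.9802%
VaR = −(r̄ − z·σ) = −(0.5375 − 1.282 × 0.9802) = −(-0.7191) = 0.7191%

0.72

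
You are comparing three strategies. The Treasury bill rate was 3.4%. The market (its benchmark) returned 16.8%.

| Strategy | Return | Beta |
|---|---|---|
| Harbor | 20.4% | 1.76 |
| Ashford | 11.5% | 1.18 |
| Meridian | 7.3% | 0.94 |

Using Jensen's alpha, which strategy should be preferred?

Harbor

Harbor: α = 20.4% − [3.4% + 1.76 × (16.8% − 3.4%)] = -6.584
Ashford: α = 11.5% − [3.4% + 1.18 × (16.8% − 3.4%)] = -7.712
Meridian: α = 7.3% − [3.4% + 0.94 × (16.8% − 3.4%)] = -8.696
Highest: Harbor (-6.584).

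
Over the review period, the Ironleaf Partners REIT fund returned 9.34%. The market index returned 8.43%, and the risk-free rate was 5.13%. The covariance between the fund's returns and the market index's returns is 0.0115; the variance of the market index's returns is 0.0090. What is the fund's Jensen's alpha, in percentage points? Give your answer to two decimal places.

β = Cov / Var = 0.0115 / 0.0090 = 1.2778
E[R] = Rf + β(Rm − Rf) = 5.13% + 1.2778 × (8.43% − 5.13%) = 9.3467%
α = Rp − E[R] = 9.34% − 9.3467% = -0.0067

-0.01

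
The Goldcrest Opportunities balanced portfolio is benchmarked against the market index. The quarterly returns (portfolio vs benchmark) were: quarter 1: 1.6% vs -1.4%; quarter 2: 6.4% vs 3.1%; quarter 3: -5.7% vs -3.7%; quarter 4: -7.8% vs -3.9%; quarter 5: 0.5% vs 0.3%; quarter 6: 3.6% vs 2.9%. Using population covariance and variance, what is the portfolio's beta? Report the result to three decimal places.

r̄p = -0.2333%,  r̄m = -0.4500%
Cov = Σ(rp − r̄p)(rm − r̄m) / 6 = 13.1783
Var(rm) = Σ(rm − r̄m)² / 6 = 7.9592
β = Cov / Var = 13.1783 / 7.9592 = 1.6557

1.656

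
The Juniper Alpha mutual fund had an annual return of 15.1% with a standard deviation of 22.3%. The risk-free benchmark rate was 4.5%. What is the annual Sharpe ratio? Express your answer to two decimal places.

0.48

Sharpe = (Rp − Rf) / σp = (15.1% − 4.5%) / 22.3% = 10.60% / 22.3% = 0.4753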